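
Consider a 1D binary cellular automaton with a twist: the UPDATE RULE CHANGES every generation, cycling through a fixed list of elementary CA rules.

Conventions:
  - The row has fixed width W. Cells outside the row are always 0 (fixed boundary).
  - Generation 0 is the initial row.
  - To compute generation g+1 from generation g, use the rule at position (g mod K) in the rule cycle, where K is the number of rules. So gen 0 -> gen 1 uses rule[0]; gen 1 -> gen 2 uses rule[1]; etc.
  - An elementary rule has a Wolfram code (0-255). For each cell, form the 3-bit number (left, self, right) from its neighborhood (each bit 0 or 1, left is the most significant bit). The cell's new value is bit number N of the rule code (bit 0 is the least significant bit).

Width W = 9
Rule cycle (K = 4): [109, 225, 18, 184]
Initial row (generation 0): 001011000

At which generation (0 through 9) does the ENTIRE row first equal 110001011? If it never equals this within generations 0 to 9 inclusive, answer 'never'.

Answer: never

Derivation:
Gen 0: 001011000
Gen 1 (rule 109): 101111011
Gen 2 (rule 225): 010111101
Gen 3 (rule 18): 100000000
Gen 4 (rule 184): 010000000
Gen 5 (rule 109): 010111111
Gen 6 (rule 225): 001011111
Gen 7 (rule 18): 010000000
Gen 8 (rule 184): 001000000
Gen 9 (rule 109): 101011111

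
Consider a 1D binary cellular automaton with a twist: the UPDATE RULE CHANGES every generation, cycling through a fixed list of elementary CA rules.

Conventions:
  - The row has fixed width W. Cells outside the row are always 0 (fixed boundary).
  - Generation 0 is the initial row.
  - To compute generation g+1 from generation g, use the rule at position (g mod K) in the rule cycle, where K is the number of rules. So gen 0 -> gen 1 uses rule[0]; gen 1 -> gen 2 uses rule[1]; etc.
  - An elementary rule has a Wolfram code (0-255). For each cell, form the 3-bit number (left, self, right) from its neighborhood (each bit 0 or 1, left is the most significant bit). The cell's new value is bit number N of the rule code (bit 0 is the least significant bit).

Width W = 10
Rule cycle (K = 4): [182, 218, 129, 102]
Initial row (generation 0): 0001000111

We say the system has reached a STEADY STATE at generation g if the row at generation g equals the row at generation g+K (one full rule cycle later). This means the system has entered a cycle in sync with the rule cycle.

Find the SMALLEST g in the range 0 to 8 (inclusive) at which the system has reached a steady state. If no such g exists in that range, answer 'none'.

Answer: none

Derivation:
Gen 0: 0001000111
Gen 1 (rule 182): 0011101010
Gen 2 (rule 218): 0111100001
Gen 3 (rule 129): 0011001100
Gen 4 (rule 102): 0101010100
Gen 5 (rule 182): 1111111110
Gen 6 (rule 218): 1111111111
Gen 7 (rule 129): 0111111110
Gen 8 (rule 102): 1000000010
Gen 9 (rule 182): 1100000111
Gen 10 (rule 218): 1110001111
Gen 11 (rule 129): 0100100110
Gen 12 (rule 102): 1101101010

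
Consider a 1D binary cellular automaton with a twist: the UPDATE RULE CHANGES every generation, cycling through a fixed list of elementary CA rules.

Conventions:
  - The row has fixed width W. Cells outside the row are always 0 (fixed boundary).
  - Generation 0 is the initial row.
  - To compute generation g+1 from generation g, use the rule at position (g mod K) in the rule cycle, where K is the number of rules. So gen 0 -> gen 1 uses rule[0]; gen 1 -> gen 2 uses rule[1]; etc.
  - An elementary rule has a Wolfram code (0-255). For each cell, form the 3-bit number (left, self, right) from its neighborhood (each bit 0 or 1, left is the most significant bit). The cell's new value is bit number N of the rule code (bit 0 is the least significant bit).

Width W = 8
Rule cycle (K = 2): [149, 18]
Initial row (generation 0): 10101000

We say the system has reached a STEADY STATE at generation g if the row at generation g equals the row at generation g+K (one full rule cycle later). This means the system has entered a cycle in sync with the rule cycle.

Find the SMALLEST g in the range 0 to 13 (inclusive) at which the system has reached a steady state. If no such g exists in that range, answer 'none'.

Gen 0: 10101000
Gen 1 (rule 149): 10101111
Gen 2 (rule 18): 00000000
Gen 3 (rule 149): 11111111
Gen 4 (rule 18): 00000000
Gen 5 (rule 149): 11111111
Gen 6 (rule 18): 00000000
Gen 7 (rule 149): 11111111
Gen 8 (rule 18): 00000000
Gen 9 (rule 149): 11111111
Gen 10 (rule 18): 00000000
Gen 11 (rule 149): 11111111
Gen 12 (rule 18): 00000000
Gen 13 (rule 149): 11111111
Gen 14 (rule 18): 00000000
Gen 15 (rule 149): 11111111

Answer: 2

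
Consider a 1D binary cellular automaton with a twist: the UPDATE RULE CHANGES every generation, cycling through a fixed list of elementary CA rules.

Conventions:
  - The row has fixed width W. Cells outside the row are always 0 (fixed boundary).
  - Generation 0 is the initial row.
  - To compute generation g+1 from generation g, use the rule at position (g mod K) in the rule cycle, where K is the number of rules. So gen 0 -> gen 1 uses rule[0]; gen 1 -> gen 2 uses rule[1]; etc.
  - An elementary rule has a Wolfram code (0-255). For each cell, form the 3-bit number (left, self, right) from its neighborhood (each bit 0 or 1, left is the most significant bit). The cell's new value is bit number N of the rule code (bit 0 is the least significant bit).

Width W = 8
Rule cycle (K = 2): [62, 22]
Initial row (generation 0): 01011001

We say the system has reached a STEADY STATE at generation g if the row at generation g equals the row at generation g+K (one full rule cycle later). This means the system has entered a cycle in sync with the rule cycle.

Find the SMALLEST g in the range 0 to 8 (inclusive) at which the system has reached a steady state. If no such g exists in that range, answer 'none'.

Gen 0: 01011001
Gen 1 (rule 62): 11110111
Gen 2 (rule 22): 00000000
Gen 3 (rule 62): 00000000
Gen 4 (rule 22): 00000000
Gen 5 (rule 62): 00000000
Gen 6 (rule 22): 00000000
Gen 7 (rule 62): 00000000
Gen 8 (rule 22): 00000000
Gen 9 (rule 62): 00000000
Gen 10 (rule 22): 00000000

Answer: 2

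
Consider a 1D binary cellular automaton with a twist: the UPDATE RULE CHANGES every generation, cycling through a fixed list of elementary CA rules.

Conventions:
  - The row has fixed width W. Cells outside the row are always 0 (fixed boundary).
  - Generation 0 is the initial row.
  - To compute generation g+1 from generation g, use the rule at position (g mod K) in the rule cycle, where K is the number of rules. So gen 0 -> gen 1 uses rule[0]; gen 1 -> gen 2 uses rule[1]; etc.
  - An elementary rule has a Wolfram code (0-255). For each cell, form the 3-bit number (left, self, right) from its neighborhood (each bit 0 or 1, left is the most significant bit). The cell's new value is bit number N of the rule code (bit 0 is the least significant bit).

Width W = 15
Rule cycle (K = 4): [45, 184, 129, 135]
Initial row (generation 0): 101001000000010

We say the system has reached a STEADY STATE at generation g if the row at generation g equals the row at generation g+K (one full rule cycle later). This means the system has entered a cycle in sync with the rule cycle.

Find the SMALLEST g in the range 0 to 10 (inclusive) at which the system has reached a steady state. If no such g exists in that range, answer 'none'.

Answer: none

Derivation:
Gen 0: 101001000000010
Gen 1 (rule 45): 111001011111010
Gen 2 (rule 184): 110100111110101
Gen 3 (rule 129): 000000011100000
Gen 4 (rule 135): 111111101001111
Gen 5 (rule 45): 100000011001000
Gen 6 (rule 184): 010000010100100
Gen 7 (rule 129): 000111000000001
Gen 8 (rule 135): 111010011111111
Gen 9 (rule 45): 100110010000000
Gen 10 (rule 184): 010101001000000
Gen 11 (rule 129): 000000000011111
Gen 12 (rule 135): 111111111101110
Gen 13 (rule 45): 100000000011000
Gen 14 (rule 184): 010000000010100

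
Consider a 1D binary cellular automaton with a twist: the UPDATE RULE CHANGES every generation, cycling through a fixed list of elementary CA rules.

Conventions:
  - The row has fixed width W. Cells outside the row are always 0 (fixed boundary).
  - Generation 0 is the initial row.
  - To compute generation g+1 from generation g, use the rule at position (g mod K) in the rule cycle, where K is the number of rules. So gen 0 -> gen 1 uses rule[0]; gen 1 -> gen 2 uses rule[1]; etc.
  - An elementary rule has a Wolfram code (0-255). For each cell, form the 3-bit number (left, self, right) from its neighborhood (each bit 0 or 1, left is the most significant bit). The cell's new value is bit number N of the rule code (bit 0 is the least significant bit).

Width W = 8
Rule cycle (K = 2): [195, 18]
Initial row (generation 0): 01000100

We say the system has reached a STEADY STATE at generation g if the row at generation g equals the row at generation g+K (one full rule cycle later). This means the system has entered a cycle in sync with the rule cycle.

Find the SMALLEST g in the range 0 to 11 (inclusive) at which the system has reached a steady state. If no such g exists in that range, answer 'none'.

Answer: 4

Derivation:
Gen 0: 01000100
Gen 1 (rule 195): 10011001
Gen 2 (rule 18): 01100110
Gen 3 (rule 195): 10101010
Gen 4 (rule 18): 00000001
Gen 5 (rule 195): 11111110
Gen 6 (rule 18): 00000001
Gen 7 (rule 195): 11111110
Gen 8 (rule 18): 00000001
Gen 9 (rule 195): 11111110
Gen 10 (rule 18): 00000001
Gen 11 (rule 195): 11111110
Gen 12 (rule 18): 00000001
Gen 13 (rule 195): 11111110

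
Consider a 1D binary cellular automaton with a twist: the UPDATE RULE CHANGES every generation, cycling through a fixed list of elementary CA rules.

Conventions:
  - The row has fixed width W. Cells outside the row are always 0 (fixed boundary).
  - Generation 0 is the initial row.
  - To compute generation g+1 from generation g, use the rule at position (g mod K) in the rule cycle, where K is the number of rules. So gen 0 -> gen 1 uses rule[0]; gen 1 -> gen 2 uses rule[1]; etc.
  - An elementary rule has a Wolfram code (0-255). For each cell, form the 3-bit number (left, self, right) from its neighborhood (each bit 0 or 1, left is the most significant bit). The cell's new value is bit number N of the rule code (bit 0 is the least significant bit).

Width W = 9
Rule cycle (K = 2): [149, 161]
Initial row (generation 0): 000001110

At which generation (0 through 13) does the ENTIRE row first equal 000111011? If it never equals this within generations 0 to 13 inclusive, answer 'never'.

Gen 0: 000001110
Gen 1 (rule 149): 111100101
Gen 2 (rule 161): 011000010
Gen 3 (rule 149): 000111011
Gen 4 (rule 161): 110010100
Gen 5 (rule 149): 001010111
Gen 6 (rule 161): 100101010
Gen 7 (rule 149): 110101011
Gen 8 (rule 161): 001010100
Gen 9 (rule 149): 101010111
Gen 10 (rule 161): 010101010
Gen 11 (rule 149): 010101011
Gen 12 (rule 161): 001010100
Gen 13 (rule 149): 101010111

Answer: 3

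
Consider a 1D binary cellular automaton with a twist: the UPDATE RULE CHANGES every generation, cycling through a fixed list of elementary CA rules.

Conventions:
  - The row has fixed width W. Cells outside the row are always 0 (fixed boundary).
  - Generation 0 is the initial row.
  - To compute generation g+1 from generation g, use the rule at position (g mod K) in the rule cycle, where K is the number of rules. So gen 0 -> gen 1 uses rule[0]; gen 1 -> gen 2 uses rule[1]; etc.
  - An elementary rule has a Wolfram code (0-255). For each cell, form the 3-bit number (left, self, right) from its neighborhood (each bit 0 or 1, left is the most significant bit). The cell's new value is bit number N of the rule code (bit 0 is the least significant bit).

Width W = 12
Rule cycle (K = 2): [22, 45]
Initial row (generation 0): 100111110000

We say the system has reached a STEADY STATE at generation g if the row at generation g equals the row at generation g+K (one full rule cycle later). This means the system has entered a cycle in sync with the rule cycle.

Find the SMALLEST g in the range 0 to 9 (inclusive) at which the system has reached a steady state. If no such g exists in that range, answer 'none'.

Gen 0: 100111110000
Gen 1 (rule 22): 111000001000
Gen 2 (rule 45): 100011101011
Gen 3 (rule 22): 110100001000
Gen 4 (rule 45): 101101101011
Gen 5 (rule 22): 100000001000
Gen 6 (rule 45): 101111101011
Gen 7 (rule 22): 100000001000
Gen 8 (rule 45): 101111101011
Gen 9 (rule 22): 100000001000
Gen 10 (rule 45): 101111101011
Gen 11 (rule 22): 100000001000

Answer: 5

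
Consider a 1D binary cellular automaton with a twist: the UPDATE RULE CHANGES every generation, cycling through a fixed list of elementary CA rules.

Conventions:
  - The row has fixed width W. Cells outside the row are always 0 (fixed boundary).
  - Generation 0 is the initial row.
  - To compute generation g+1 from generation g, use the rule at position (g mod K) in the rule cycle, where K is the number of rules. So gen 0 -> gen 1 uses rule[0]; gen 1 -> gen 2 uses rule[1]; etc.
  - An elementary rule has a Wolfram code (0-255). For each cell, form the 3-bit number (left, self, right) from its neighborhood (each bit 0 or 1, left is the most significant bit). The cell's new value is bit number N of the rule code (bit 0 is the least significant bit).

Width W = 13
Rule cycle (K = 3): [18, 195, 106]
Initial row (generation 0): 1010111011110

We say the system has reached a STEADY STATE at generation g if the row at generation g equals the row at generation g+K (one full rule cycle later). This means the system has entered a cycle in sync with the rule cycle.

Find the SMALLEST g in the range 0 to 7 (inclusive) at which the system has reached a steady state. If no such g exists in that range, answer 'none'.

Gen 0: 1010111011110
Gen 1 (rule 18): 0000000000001
Gen 2 (rule 195): 1111111111110
Gen 3 (rule 106): 1000000000010
Gen 4 (rule 18): 0100000000101
Gen 5 (rule 195): 1001111111000
Gen 6 (rule 106): 0011000001000
Gen 7 (rule 18): 0100100010100
Gen 8 (rule 195): 1001001100001
Gen 9 (rule 106): 0010011100010
Gen 10 (rule 18): 0101100010101

Answer: none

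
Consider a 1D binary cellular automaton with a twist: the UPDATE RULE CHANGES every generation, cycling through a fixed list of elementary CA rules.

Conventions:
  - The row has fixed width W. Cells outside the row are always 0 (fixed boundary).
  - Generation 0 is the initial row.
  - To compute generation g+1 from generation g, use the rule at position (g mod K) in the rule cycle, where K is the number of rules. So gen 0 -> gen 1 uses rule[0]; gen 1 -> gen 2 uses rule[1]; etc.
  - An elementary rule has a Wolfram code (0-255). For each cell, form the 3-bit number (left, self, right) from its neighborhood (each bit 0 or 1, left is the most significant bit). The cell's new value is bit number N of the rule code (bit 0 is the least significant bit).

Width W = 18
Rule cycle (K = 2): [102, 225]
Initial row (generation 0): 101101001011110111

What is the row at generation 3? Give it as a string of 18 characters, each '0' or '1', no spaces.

Answer: 101100110111011000

Derivation:
Gen 0: 101101001011110111
Gen 1 (rule 102): 110111011100011001
Gen 2 (rule 225): 011011101101001000
Gen 3 (rule 102): 101100110111011000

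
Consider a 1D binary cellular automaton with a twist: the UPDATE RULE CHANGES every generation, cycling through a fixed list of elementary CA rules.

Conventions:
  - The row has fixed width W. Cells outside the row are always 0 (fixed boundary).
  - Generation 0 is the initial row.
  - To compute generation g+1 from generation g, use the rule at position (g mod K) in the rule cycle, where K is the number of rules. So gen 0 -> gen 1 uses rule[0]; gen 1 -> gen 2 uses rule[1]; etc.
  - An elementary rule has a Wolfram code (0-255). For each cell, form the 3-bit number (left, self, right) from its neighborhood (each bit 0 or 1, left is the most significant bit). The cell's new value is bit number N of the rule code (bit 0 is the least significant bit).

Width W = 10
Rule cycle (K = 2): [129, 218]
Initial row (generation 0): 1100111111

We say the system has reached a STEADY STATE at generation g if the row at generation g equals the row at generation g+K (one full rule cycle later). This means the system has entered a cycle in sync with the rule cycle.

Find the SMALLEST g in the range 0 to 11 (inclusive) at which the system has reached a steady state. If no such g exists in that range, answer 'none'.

Gen 0: 1100111111
Gen 1 (rule 129): 0000011110
Gen 2 (rule 218): 0000111111
Gen 3 (rule 129): 1110011110
Gen 4 (rule 218): 1111111111
Gen 5 (rule 129): 0111111110
Gen 6 (rule 218): 1111111111
Gen 7 (rule 129): 0111111110
Gen 8 (rule 218): 1111111111
Gen 9 (rule 129): 0111111110
Gen 10 (rule 218): 1111111111
Gen 11 (rule 129): 0111111110
Gen 12 (rule 218): 1111111111
Gen 13 (rule 129): 0111111110

Answer: 4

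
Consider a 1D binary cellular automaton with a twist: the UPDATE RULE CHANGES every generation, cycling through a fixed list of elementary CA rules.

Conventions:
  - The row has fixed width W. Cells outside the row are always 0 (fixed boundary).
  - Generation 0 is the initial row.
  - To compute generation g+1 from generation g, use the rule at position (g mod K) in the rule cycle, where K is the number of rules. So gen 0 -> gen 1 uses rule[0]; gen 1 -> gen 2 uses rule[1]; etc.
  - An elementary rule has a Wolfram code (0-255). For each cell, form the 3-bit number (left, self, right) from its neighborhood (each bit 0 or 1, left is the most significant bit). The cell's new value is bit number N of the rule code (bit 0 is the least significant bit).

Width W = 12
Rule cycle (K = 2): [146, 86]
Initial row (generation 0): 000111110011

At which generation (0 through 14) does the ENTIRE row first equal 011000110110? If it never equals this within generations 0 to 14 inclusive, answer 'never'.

Gen 0: 000111110011
Gen 1 (rule 146): 001011101100
Gen 2 (rule 86): 011000100110
Gen 3 (rule 146): 100101011001
Gen 4 (rule 86): 111101001111
Gen 5 (rule 146): 011000110110
Gen 6 (rule 86): 101101010011
Gen 7 (rule 146): 000000001100
Gen 8 (rule 86): 000000010110
Gen 9 (rule 146): 000000100001
Gen 10 (rule 86): 000001110011
Gen 11 (rule 146): 000010101100
Gen 12 (rule 86): 000110100110
Gen 13 (rule 146): 001000011001
Gen 14 (rule 86): 011100101111

Answer: 5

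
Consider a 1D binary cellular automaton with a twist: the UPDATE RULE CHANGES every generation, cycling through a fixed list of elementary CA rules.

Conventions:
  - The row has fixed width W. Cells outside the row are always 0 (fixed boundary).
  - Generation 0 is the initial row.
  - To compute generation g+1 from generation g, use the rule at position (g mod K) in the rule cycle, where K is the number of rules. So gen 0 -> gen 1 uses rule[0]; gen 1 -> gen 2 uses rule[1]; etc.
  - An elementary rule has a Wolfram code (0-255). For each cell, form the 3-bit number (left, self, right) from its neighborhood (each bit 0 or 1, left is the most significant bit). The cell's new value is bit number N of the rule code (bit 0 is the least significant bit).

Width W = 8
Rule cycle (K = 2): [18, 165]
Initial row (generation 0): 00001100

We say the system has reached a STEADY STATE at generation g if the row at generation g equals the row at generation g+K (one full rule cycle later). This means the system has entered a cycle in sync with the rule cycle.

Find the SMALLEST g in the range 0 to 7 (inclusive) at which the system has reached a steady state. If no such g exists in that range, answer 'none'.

Answer: 7

Derivation:
Gen 0: 00001100
Gen 1 (rule 18): 00010010
Gen 2 (rule 165): 11010010
Gen 3 (rule 18): 00001101
Gen 4 (rule 165): 11100011
Gen 5 (rule 18): 00010100
Gen 6 (rule 165): 11011101
Gen 7 (rule 18): 00000000
Gen 8 (rule 165): 11111111
Gen 9 (rule 18): 00000000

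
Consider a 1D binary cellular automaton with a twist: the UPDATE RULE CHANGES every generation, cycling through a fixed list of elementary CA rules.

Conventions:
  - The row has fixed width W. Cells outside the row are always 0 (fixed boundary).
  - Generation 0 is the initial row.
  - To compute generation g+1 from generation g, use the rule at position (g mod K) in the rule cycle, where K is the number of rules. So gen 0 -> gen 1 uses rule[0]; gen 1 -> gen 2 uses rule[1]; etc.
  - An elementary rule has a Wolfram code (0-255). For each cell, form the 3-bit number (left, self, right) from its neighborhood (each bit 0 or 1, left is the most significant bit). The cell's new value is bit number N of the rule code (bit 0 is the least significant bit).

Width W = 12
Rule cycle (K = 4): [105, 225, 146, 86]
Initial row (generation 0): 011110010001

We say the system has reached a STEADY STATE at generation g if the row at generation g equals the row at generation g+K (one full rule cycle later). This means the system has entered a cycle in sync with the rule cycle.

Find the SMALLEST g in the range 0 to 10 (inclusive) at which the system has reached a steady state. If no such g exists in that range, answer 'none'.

Gen 0: 011110010001
Gen 1 (rule 105): 010010000100
Gen 2 (rule 225): 000000110001
Gen 3 (rule 146): 000001001010
Gen 4 (rule 86): 000011111011
Gen 5 (rule 105): 111010001111
Gen 6 (rule 225): 011100100111
Gen 7 (rule 146): 101011011010
Gen 8 (rule 86): 101001001011
Gen 9 (rule 105): 010000000111
Gen 10 (rule 225): 000111110011
Gen 11 (rule 146): 001011101100
Gen 12 (rule 86): 011000100110
Gen 13 (rule 105): 011010000110
Gen 14 (rule 225): 001100110010

Answer: none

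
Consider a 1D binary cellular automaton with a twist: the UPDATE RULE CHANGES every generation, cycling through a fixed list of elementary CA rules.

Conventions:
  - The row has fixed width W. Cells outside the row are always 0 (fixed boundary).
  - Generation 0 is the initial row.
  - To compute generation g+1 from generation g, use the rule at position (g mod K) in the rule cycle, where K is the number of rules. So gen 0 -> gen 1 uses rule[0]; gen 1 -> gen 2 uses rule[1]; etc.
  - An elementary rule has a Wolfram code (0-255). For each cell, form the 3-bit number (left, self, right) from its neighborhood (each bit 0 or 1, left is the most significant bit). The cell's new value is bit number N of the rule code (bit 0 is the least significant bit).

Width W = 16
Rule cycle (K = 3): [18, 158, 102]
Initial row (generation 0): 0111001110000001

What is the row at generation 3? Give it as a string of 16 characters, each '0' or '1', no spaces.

Gen 0: 0111001110000001
Gen 1 (rule 18): 1000110001000010
Gen 2 (rule 158): 1101101011100111
Gen 3 (rule 102): 0110111100101001

Answer: 0110111100101001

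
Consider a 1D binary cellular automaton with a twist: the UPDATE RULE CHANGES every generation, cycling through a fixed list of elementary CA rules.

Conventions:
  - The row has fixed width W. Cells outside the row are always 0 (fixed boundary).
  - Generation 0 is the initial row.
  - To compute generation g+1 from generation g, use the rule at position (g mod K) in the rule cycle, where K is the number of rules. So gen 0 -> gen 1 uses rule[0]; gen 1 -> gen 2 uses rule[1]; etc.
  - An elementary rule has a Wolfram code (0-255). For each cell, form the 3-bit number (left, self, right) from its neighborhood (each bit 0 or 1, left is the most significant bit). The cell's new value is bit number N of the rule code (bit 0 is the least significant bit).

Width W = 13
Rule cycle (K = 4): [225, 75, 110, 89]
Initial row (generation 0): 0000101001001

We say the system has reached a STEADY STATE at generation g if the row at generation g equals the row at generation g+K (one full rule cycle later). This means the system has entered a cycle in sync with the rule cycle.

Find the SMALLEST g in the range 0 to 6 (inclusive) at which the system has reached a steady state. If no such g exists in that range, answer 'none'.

Answer: none

Derivation:
Gen 0: 0000101001001
Gen 1 (rule 225): 1110010000000
Gen 2 (rule 75): 1010100111111
Gen 3 (rule 110): 1111101100001
Gen 4 (rule 89): 1000101111100
Gen 5 (rule 225): 0010010111101
Gen 6 (rule 75): 1100100100100
Gen 7 (rule 110): 1101101101100
Gen 8 (rule 89): 1101101101111
Gen 9 (rule 225): 0110110110111
Gen 10 (rule 75): 1110110110101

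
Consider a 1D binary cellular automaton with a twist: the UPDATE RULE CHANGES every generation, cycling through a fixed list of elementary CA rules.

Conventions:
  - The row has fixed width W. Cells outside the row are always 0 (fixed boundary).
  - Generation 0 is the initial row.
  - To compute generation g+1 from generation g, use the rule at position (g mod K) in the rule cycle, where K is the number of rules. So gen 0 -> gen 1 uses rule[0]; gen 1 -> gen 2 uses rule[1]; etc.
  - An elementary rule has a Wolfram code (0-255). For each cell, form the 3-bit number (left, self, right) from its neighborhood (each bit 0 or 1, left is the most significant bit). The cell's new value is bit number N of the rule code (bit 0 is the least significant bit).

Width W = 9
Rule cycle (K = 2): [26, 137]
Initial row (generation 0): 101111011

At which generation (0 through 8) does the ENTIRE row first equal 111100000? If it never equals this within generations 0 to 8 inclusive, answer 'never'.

Gen 0: 101111011
Gen 1 (rule 26): 001000010
Gen 2 (rule 137): 100011000
Gen 3 (rule 26): 010110100
Gen 4 (rule 137): 000100001
Gen 5 (rule 26): 001010010
Gen 6 (rule 137): 100000000
Gen 7 (rule 26): 010000000
Gen 8 (rule 137): 000111111

Answer: never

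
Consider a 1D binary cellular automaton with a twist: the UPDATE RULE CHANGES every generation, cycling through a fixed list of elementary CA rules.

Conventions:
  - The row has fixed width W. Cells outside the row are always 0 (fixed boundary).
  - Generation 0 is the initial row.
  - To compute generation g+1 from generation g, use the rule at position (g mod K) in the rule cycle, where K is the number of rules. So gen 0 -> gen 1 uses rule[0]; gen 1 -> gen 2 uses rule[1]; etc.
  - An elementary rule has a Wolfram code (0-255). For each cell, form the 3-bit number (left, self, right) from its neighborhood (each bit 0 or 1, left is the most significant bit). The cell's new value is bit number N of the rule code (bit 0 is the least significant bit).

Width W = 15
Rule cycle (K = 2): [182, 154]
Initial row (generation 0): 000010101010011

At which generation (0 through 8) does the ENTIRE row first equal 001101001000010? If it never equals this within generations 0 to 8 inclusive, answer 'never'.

Gen 0: 000010101010011
Gen 1 (rule 182): 000111111111100
Gen 2 (rule 154): 001111111111010
Gen 3 (rule 182): 010111111110111
Gen 4 (rule 154): 100111111100110
Gen 5 (rule 182): 111011111011001
Gen 6 (rule 154): 110011110010110
Gen 7 (rule 182): 001101101111001
Gen 8 (rule 154): 011001001110110

Answer: never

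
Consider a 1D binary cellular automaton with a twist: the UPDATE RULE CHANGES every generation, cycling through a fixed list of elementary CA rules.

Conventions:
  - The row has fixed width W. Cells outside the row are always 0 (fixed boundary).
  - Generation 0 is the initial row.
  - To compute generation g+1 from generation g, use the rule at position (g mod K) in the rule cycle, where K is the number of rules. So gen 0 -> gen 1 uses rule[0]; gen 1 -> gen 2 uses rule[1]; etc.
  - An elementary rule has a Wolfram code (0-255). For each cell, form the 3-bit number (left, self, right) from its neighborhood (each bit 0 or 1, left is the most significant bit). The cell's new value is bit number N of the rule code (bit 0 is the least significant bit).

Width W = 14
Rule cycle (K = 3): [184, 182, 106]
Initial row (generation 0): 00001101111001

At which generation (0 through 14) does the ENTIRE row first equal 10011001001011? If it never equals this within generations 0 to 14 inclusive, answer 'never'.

Answer: never

Derivation:
Gen 0: 00001101111001
Gen 1 (rule 184): 00001011110100
Gen 2 (rule 182): 00011101101110
Gen 3 (rule 106): 00110111111010
Gen 4 (rule 184): 00101111110101
Gen 5 (rule 182): 01110111101111
Gen 6 (rule 106): 11011100111001
Gen 7 (rule 184): 10111010110100
Gen 8 (rule 182): 11010111001110
Gen 9 (rule 106): 11101101011010
Gen 10 (rule 184): 11011010110101
Gen 11 (rule 182): 00100111001111
Gen 12 (rule 106): 01001101011001
Gen 13 (rule 184): 00101010110100
Gen 14 (rule 182): 01111111001110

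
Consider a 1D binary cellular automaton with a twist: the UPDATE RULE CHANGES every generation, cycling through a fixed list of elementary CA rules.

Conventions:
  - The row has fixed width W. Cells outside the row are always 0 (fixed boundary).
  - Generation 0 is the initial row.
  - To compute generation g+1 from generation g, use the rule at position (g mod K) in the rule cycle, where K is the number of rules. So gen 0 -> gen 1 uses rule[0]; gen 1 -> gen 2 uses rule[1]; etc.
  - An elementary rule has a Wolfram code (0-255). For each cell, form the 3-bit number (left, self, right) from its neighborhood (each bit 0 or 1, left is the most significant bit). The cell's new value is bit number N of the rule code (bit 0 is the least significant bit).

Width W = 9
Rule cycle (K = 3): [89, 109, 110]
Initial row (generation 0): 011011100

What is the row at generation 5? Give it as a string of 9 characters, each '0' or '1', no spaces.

Gen 0: 011011100
Gen 1 (rule 89): 011010111
Gen 2 (rule 109): 011111101
Gen 3 (rule 110): 110000111
Gen 4 (rule 89): 111110101
Gen 5 (rule 109): 100011111

Answer: 100011111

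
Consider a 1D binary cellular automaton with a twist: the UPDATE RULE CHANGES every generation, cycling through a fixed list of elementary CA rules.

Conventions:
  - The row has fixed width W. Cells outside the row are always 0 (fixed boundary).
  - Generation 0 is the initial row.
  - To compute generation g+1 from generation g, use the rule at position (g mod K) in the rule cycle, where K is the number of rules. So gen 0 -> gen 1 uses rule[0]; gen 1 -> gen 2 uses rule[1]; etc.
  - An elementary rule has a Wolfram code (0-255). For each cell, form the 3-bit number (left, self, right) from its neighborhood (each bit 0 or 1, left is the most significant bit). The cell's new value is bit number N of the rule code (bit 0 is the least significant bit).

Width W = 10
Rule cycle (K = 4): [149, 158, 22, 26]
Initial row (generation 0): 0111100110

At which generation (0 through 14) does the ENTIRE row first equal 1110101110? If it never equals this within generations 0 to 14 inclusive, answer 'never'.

Answer: 14

Derivation:
Gen 0: 0111100110
Gen 1 (rule 149): 0011010001
Gen 2 (rule 158): 0110011011
Gen 3 (rule 22): 1001100000
Gen 4 (rule 26): 0111010000
Gen 5 (rule 149): 0010011111
Gen 6 (rule 158): 0111111110
Gen 7 (rule 22): 1000000001
Gen 8 (rule 26): 0100000010
Gen 9 (rule 149): 0111111011
Gen 10 (rule 158): 1111110010
Gen 11 (rule 22): 0000001111
Gen 12 (rule 26): 0000011000
Gen 13 (rule 149): 1111000111
Gen 14 (rule 158): 1110101110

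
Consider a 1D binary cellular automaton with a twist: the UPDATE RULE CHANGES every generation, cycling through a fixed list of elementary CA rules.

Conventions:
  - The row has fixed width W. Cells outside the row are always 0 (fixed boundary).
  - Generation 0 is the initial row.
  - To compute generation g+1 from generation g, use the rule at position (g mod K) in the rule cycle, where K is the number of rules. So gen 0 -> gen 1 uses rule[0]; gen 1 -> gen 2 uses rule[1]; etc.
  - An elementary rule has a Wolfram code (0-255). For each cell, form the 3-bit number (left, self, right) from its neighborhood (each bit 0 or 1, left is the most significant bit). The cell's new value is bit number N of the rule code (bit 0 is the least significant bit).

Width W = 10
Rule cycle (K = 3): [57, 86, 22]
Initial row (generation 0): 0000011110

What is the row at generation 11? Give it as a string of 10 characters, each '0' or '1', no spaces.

Gen 0: 0000011110
Gen 1 (rule 57): 1111010001
Gen 2 (rule 86): 0001011011
Gen 3 (rule 22): 0011000000
Gen 4 (rule 57): 1010111111
Gen 5 (rule 86): 1010000001
Gen 6 (rule 22): 1011000011
Gen 7 (rule 57): 0110111010
Gen 8 (rule 86): 1010001011
Gen 9 (rule 22): 1011011000
Gen 10 (rule 57): 0110110111
Gen 11 (rule 86): 1010010001

Answer: 1010010001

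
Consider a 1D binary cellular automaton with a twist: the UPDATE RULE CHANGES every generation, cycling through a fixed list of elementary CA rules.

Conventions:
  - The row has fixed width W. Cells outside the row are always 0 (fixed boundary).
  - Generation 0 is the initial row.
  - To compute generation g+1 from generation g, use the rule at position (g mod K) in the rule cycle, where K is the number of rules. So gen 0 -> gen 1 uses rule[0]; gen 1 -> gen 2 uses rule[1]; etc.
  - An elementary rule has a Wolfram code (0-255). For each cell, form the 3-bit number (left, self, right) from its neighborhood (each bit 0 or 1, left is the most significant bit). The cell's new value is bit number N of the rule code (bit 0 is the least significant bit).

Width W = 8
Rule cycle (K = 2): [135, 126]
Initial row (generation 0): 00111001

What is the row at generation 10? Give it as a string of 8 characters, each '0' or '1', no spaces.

Answer: 11111001

Derivation:
Gen 0: 00111001
Gen 1 (rule 135): 11010011
Gen 2 (rule 126): 11111111
Gen 3 (rule 135): 01111110
Gen 4 (rule 126): 11000011
Gen 5 (rule 135): 00011100
Gen 6 (rule 126): 00110110
Gen 7 (rule 135): 11000000
Gen 8 (rule 126): 11100000
Gen 9 (rule 135): 01001111
Gen 10 (rule 126): 11111001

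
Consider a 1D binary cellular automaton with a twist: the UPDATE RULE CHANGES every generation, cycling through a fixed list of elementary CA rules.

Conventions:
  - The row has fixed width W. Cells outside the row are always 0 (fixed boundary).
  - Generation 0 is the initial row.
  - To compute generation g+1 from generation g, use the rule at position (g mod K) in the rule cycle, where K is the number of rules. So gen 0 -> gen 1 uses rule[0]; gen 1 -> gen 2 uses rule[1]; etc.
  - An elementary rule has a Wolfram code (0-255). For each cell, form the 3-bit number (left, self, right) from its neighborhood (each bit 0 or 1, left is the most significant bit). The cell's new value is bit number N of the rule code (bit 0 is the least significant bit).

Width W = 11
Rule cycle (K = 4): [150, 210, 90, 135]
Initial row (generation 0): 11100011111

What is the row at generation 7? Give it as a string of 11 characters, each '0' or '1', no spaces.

Answer: 00100010010

Derivation:
Gen 0: 11100011111
Gen 1 (rule 150): 01010101110
Gen 2 (rule 210): 10000000111
Gen 3 (rule 90): 01000001101
Gen 4 (rule 135): 11011110001
Gen 5 (rule 150): 00001101011
Gen 6 (rule 210): 00010100001
Gen 7 (rule 90): 00100010010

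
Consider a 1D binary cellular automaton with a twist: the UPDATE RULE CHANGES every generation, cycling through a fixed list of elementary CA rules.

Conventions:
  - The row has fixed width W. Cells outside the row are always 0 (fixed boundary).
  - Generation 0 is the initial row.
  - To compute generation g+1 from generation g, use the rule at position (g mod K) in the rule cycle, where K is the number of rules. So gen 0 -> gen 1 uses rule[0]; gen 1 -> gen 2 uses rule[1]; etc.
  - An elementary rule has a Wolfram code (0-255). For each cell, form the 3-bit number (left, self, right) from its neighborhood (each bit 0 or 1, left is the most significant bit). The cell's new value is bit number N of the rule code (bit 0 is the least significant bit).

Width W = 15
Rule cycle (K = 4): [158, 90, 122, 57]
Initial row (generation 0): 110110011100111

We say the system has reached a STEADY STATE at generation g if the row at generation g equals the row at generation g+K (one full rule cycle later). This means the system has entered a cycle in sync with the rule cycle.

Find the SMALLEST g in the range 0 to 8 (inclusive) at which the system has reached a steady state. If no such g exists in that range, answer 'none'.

Answer: none

Derivation:
Gen 0: 110110011100111
Gen 1 (rule 158): 100101111011110
Gen 2 (rule 90): 011001001010011
Gen 3 (rule 122): 111110110101111
Gen 4 (rule 57): 100001101011000
Gen 5 (rule 158): 110011001010100
Gen 6 (rule 90): 111111110000010
Gen 7 (rule 122): 100000011000101
Gen 8 (rule 57): 011111010110010
Gen 9 (rule 158): 111110010101111
Gen 10 (rule 90): 100011100001001
Gen 11 (rule 122): 010110110010110
Gen 12 (rule 57): 001101101001101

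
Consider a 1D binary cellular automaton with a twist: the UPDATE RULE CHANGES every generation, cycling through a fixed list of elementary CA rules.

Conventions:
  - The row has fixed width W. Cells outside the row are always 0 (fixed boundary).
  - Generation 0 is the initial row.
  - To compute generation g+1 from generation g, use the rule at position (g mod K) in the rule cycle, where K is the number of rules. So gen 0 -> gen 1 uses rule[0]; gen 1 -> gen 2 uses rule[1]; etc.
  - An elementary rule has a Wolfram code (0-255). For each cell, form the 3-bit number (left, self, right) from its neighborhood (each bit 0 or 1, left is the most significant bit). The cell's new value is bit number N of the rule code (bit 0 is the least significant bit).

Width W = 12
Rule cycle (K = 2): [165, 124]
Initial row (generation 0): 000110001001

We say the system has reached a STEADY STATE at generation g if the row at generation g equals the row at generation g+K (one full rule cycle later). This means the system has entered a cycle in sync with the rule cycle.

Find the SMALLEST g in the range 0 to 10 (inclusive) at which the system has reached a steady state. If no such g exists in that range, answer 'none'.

Gen 0: 000110001001
Gen 1 (rule 165): 110000101001
Gen 2 (rule 124): 111000111101
Gen 3 (rule 165): 010010011011
Gen 4 (rule 124): 011011011111
Gen 5 (rule 165): 000100101110
Gen 6 (rule 124): 000110111011
Gen 7 (rule 165): 110001010100
Gen 8 (rule 124): 111001111110
Gen 9 (rule 165): 010000111100
Gen 10 (rule 124): 011000100110
Gen 11 (rule 165): 000010100000
Gen 12 (rule 124): 000011110000

Answer: none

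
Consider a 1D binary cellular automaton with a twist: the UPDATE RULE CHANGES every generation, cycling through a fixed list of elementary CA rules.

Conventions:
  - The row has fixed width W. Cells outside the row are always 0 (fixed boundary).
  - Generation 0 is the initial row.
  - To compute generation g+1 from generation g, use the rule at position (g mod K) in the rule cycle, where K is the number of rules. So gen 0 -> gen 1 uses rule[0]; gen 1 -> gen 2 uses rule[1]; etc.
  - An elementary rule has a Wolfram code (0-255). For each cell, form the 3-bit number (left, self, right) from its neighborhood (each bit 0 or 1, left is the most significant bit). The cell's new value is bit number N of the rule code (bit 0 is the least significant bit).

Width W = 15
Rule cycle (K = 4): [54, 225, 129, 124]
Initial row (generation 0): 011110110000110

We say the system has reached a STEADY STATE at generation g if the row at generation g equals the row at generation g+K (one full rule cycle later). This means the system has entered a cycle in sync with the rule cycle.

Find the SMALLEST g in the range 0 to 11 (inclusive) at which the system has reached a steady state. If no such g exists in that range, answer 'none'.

Answer: none

Derivation:
Gen 0: 011110110000110
Gen 1 (rule 54): 100001001001001
Gen 2 (rule 225): 001100000000000
Gen 3 (rule 129): 100001111111111
Gen 4 (rule 124): 110001000000001
Gen 5 (rule 54): 001011100000011
Gen 6 (rule 225): 100101101111001
Gen 7 (rule 129): 000000000110000
Gen 8 (rule 124): 000000000111000
Gen 9 (rule 54): 000000001000100
Gen 10 (rule 225): 111111100010001
Gen 11 (rule 129): 011111001000100
Gen 12 (rule 124): 010001101100110
Gen 13 (rule 54): 111010010011001
Gen 14 (rule 225): 011100000001000
Gen 15 (rule 129): 001001111100011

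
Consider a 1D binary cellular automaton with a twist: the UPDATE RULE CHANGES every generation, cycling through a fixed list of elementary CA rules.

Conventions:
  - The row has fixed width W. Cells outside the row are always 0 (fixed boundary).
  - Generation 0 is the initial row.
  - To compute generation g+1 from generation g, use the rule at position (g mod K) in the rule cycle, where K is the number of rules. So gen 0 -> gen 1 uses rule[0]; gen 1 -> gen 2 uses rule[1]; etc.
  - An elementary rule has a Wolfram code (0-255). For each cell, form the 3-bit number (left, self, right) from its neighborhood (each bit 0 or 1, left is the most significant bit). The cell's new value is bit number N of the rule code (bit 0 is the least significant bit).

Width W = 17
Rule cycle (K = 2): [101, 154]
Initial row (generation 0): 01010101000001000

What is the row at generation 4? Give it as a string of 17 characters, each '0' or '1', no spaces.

Answer: 00000101010010001

Derivation:
Gen 0: 01010101000001000
Gen 1 (rule 101): 01111111011101011
Gen 2 (rule 154): 11111110011000010
Gen 3 (rule 101): 00000010001011010
Gen 4 (rule 154): 00000101010010001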